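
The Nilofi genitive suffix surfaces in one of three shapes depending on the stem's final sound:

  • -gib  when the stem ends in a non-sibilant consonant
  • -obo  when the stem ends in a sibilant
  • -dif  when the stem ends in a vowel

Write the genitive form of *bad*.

badgib

The final sound of *bad* is /d/, which is a non-sibilant consonant, so the suffix is -gib, giving *badgib*.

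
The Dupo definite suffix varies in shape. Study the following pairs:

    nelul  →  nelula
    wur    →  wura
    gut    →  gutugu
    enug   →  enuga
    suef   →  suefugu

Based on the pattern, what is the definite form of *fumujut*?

The suffix is conditioned by the final consonant: -ugu when the stem ends in a voiceless consonant (*gut*, *suef*); -a when the stem ends in a voiced consonant (*nelul*, *wur*, *enug*).
*fumujut* — final consonant /t/ (voiceless) → -ugu → *fumujutugu*.

fumujutugu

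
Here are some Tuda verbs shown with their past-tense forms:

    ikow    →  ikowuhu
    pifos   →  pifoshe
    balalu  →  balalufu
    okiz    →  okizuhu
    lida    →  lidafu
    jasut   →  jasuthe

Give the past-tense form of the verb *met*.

Looking at the final sound of each stem: -he when the stem ends in a voiceless consonant (*pifos*, *jasut*); -uhu when the stem ends in a voiced consonant (*ikow*, *okiz*); -fu when the stem ends in a vowel (*balalu*, *lida*).
*met*: final sound = /t/, a voiceless consonant → -he → *methe*.

methe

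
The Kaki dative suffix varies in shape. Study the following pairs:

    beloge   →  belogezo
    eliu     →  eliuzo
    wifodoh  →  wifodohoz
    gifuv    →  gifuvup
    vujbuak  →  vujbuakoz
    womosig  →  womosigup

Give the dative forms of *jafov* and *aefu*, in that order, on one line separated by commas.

Looking at the final sound of each stem: -oz when the stem ends in a voiceless consonant (*wifodoh*, *vujbuak*); -up when the stem ends in a voiced consonant (*gifuv*, *womosig*); -zo when the stem ends in a vowel (*beloge*, *eliu*).
Since the final sound of *jafov* is /v/ (a voiced consonant), it takes -up, giving *jafovup*.
*aefu* — final sound /u/ (a vowel) → -zo → *aefuzo*.

jafovup, aefuzo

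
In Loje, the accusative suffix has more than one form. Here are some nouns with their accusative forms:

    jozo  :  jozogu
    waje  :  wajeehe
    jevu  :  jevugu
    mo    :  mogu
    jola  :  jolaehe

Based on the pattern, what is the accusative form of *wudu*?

wudugu

The alternation tracks the last vowel of the stem — -gu when the last vowel of the stem is a rounded vowel (*jozo*, *jevu*, *mo*); -ehe when the last vowel of the stem is an unrounded vowel (*waje*, *jola*).
The last vowel of *wudu* is /u/, which is a rounded vowel, so the suffix is -gu, giving *wudugu*.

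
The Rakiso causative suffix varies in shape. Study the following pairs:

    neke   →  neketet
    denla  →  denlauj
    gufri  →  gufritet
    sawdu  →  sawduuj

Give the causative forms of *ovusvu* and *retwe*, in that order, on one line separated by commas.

Looking at the last vowel of each stem: -tet when the last vowel of the stem is a front vowel (*neke*, *gufri*); -uj when the last vowel of the stem is a back vowel (*denla*, *sawdu*).
The last vowel of *ovusvu* is /u/, which is a back vowel, so the suffix is -uj, giving *ovusvuuj*.
Since the last vowel of *retwe* is /e/ (a front vowel), it takes -tet, giving *retwetet*.

ovusvuuj, retwetet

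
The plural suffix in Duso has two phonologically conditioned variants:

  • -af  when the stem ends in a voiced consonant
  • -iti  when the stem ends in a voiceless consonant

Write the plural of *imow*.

imowaf

*imow*: final consonant = /w/, voiced → -af → *imowaf*.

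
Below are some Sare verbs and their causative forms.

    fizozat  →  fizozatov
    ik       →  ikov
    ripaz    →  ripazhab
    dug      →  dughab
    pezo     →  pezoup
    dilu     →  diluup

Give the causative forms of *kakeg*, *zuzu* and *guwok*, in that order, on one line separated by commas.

Looking at the final sound of each stem: -ov when the stem ends in a voiceless consonant (*fizozat*, *ik*); -hab when the stem ends in a voiced consonant (*ripaz*, *dug*); -up when the stem ends in a vowel (*pezo*, *dilu*).
*kakeg*: final sound = /g/, a voiced consonant → -hab → *kakeghab*.
The final sound of *zuzu* is /u/, which is a vowel, so the suffix is -up, giving *zuzuup*.
*guwok* — final sound /k/ (a voiceless consonant) → -ov → *guwokov*.

kakeghab, zuzuup, guwokov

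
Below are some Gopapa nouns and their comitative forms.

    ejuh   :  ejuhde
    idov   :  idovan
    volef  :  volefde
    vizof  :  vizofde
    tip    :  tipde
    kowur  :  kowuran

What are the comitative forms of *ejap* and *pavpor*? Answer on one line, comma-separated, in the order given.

The suffix is conditioned by the final consonant: -de when the stem ends in a voiceless consonant (*ejuh*, *volef*, *vizof*, *tip*); -an when the stem ends in a voiced consonant (*idov*, *kowur*).
*ejap*: final consonant = /p/, voiceless → -de → *ejapde*.
The final consonant of *pavpor* is /r/, which is voiced, so the suffix is -an, giving *pavporan*.

ejapde, pavporan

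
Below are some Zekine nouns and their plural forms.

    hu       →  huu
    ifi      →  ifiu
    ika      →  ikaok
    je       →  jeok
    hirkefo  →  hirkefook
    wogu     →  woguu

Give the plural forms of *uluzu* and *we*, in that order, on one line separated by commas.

uluzuu, weok

The alternation tracks the last vowel of the stem — -u when the last vowel of the stem is a high vowel (*hu*, *ifi*, *wogu*); -ok when the last vowel of the stem is a non-high vowel (*ika*, *je*, *hirkefo*).
The last vowel of *uluzu* is /u/, which is a high vowel, so the suffix is -u, giving *uluzuu*.
Since the last vowel of *we* is /e/ (a non-high vowel), it takes -ok, giving *weok*.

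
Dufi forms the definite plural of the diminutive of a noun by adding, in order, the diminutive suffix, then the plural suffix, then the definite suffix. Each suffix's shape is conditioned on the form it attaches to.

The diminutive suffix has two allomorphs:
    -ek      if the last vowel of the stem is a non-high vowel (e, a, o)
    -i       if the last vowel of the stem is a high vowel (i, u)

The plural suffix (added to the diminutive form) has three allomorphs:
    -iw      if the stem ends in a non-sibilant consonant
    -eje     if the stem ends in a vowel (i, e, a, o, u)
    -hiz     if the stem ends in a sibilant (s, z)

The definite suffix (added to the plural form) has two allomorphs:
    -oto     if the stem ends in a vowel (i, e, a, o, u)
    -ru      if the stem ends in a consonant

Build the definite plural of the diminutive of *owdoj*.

owdojekiwru

*owdoj* — last vowel /o/ (a non-high vowel) → -ek → *owdojek*.
The diminutive form *owdojek* — final sound /k/ (a non-sibilant consonant) → -iw → *owdojekiw*.
Since the final sound of the plural form *owdojekiw* is /w/ (a consonant), it takes -ru, giving *owdojekiwru*.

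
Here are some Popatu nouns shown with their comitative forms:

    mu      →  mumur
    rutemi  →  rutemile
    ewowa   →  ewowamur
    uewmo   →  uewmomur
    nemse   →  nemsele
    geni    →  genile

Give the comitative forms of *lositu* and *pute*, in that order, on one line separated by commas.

The alternation tracks the last vowel of the stem — -le when the last vowel of the stem is a front vowel (*rutemi*, *nemse*, *geni*); -mur when the last vowel of the stem is a back vowel (*mu*, *ewowa*, *uewmo*).
*lositu* — last vowel /u/ (a back vowel) → -mur → *lositumur*.
*pute* — last vowel /e/ (a front vowel) → -le → *putele*.

lositumur, putele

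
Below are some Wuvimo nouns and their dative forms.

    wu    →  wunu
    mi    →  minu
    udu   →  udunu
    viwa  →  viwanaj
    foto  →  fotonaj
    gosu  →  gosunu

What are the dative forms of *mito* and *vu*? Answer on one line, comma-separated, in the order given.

mitonaj, vunu

Looking at the last vowel of each stem: -nu when the last vowel of the stem is a high vowel (*wu*, *mi*, *udu*, *gosu*); -naj when the last vowel of the stem is a non-high vowel (*viwa*, *foto*).
The last vowel of *mito* is /o/, which is a non-high vowel, so the suffix is -naj, giving *mitonaj*.
*vu*: last vowel = /u/, a high vowel → -nu → *vunu*.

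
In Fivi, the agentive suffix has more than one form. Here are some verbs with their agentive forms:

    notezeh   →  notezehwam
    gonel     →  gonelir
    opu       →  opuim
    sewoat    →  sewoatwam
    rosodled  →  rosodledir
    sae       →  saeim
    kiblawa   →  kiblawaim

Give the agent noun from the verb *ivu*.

The pattern is voicing of the final sound: -wam when the stem ends in a voiceless consonant (*notezeh*, *sewoat*); -ir when the stem ends in a voiced consonant (*gonel*, *rosodled*); -im when the stem ends in a vowel (*opu*, *sae*, *kiblawa*).
*ivu* — final sound /u/ (a vowel) → -im → *ivuim*.

ivuim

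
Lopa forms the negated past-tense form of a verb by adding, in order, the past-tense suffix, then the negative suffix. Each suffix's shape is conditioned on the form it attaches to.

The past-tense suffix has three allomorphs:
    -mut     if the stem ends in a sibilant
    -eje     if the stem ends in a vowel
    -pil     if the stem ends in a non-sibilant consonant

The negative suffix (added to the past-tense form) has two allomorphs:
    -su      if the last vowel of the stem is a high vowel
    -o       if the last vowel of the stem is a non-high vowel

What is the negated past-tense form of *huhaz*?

The final sound of *huhaz* is /z/, which is a sibilant, so the past-tense suffix is -mut, giving *huhazmut*.
The past-tense form *huhazmut*: last vowel = /u/, a high vowel → -su → *huhazmutsu*.

huhazmutsu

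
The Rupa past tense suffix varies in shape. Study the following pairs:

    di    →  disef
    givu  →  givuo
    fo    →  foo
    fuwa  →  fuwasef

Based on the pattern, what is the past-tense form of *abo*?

aboo

The suffix is conditioned by the last vowel: -o when the last vowel of the stem is a rounded vowel (*givu*, *fo*); -sef when the last vowel of the stem is an unrounded vowel (*di*, *fuwa*).
*abo*: last vowel = /o/, a rounded vowel → -o → *aboo*.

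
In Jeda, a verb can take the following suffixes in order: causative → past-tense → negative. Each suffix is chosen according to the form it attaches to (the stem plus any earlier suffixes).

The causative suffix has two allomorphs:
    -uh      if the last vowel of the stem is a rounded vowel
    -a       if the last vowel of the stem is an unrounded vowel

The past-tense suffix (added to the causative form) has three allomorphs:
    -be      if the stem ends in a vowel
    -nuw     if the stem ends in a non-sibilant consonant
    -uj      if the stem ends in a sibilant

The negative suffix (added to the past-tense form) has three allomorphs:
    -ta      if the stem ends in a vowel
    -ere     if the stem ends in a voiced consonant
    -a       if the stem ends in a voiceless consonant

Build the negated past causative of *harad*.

*harad* — last vowel /a/ (an unrounded vowel) → -a → *harada*.
The causative form *harada*: final sound = /a/, a vowel → -be → *haradabe*.
The past-tense form *haradabe* — final sound /e/ (a vowel) → -ta → *haradabeta*.

haradabeta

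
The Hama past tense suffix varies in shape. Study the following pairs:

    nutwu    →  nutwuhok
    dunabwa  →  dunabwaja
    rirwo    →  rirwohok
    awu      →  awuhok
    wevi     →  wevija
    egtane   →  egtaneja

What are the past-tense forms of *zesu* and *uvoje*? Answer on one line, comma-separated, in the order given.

zesuhok, uvojeja

Looking at the last vowel of each stem: -hok when the last vowel of the stem is a rounded vowel (*nutwu*, *rirwo*, *awu*); -ja when the last vowel of the stem is an unrounded vowel (*dunabwa*, *wevi*, *egtane*).
Since the last vowel of *zesu* is /u/ (a rounded vowel), it takes -hok, giving *zesuhok*.
Since the last vowel of *uvoje* is /e/ (an unrounded vowel), it takes -ja, giving *uvojeja*.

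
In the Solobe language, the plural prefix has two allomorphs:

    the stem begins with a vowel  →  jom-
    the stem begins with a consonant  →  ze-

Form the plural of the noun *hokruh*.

zehokruh

The first sound of *hokruh* is /h/, which is a consonant, so the prefix is ze-, giving *zehokruh*.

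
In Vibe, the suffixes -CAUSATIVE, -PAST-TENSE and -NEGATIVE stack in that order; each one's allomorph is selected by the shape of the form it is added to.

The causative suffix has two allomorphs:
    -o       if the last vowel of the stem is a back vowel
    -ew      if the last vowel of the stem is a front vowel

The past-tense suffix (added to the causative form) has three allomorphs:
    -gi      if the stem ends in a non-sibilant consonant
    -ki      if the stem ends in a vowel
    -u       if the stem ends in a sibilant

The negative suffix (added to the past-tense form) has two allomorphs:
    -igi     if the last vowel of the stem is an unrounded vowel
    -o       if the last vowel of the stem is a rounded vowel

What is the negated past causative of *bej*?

bejewgiigi

*bej*: last vowel = /e/, a front vowel → -ew → *bejew*.
The causative form *bejew*: final sound = /w/, a non-sibilant consonant → -gi → *bejewgi*.
The last vowel of the past-tense form *bejewgi* is /i/, which is an unrounded vowel, so the negative suffix is -igi, giving *bejewgiigi*.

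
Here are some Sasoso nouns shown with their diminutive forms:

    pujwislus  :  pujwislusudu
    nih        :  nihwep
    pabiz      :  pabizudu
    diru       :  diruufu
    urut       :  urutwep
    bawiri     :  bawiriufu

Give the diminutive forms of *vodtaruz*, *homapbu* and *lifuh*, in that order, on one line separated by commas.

vodtaruzudu, homapbuufu, lifuhwep

Looking at the final sound of each stem: -udu when the stem ends in a sibilant (*pujwislus*, *pabiz*); -wep when the stem ends in a non-sibilant consonant (*nih*, *urut*); -ufu when the stem ends in a vowel (*diru*, *bawiri*).
*vodtaruz* — final sound /z/ (a sibilant) → -udu → *vodtaruzudu*.
*homapbu*: final sound = /u/, a vowel → -ufu → *homapbuufu*.
*lifuh*: final sound = /h/, a non-sibilant consonant → -wep → *lifuhwep*.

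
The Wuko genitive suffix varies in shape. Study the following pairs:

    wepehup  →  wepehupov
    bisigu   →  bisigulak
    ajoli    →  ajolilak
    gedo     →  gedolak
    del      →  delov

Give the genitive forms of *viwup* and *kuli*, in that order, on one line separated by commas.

viwupov, kulilak

The pattern is consonant vs. vowel: -ov when the stem ends in a consonant (*wepehup*, *del*); -lak when the stem ends in a vowel (*bisigu*, *ajoli*, *gedo*).
Since the final sound of *viwup* is /p/ (a consonant), it takes -ov, giving *viwupov*.
The final sound of *kuli* is /i/, which is a vowel, so the suffix is -lak, giving *kulilak*.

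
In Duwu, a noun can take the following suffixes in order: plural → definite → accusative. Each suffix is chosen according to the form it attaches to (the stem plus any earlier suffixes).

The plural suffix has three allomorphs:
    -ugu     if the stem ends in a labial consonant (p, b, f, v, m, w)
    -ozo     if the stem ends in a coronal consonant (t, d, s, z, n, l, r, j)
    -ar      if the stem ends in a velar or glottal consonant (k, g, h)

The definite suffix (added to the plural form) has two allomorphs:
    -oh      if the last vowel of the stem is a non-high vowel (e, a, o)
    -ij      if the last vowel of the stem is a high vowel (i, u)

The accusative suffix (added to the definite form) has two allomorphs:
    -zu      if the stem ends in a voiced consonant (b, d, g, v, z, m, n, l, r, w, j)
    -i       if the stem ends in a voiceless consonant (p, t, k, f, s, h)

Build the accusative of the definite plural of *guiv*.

*guiv* — final consonant /v/ (labial) → -ugu → *guivugu*.
Since the last vowel of the plural form *guivugu* is /u/ (a high vowel), it takes -ij, giving *guivuguij*.
The final consonant of the definite form *guivuguij* is /j/, which is voiced, so the accusative suffix is -zu, giving *guivuguijzu*.

guivuguijzu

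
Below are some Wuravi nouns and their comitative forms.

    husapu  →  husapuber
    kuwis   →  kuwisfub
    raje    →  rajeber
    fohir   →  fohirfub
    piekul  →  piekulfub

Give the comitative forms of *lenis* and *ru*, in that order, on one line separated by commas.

lenisfub, ruber

The pattern is consonant vs. vowel: -fub when the stem ends in a consonant (*kuwis*, *fohir*, *piekul*); -ber when the stem ends in a vowel (*husapu*, *raje*).
*lenis*: final sound = /s/, a consonant → -fub → *lenisfub*.
The final sound of *ru* is /u/, which is a vowel, so the suffix is -ber, giving *ruber*.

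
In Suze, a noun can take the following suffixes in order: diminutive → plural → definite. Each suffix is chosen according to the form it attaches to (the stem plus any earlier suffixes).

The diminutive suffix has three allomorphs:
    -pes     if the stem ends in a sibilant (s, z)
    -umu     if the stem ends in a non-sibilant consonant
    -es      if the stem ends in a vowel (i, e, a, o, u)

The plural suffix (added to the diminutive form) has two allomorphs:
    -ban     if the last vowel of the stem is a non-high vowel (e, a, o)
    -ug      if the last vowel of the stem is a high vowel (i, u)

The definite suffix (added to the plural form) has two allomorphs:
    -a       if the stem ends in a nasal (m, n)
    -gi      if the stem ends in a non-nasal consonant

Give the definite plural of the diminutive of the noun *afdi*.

*afdi*: final sound = /i/, a vowel → -es → *afdies*.
The diminutive form *afdies*: last vowel = /e/, a non-high vowel → -ban → *afdiesban*.
The final consonant of the plural form *afdiesban* is /n/, which is a nasal, so the definite suffix is -a, giving *afdiesbana*.

afdiesbana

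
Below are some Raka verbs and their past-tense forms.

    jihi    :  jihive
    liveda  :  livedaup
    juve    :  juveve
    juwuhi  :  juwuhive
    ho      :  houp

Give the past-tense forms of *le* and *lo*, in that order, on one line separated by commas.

leve, loup

Looking at the last vowel of each stem: -ve when the last vowel of the stem is a front vowel (*jihi*, *juve*, *juwuhi*); -up when the last vowel of the stem is a back vowel (*liveda*, *ho*).
*le*: last vowel = /e/, a front vowel → -ve → *leve*.
Since the last vowel of *lo* is /o/ (a back vowel), it takes -up, giving *loup*.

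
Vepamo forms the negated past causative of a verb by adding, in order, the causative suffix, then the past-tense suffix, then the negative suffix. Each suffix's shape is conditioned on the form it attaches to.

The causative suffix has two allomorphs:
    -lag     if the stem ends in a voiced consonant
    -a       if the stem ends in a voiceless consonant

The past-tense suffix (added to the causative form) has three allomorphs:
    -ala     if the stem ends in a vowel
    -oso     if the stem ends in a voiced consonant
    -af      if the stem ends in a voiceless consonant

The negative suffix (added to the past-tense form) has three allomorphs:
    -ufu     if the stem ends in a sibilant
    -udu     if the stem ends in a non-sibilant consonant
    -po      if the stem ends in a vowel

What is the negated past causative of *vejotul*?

vejotullagosopo

*vejotul* — final consonant /l/ (voiced) → -lag → *vejotullag*.
Since the final sound of the causative form *vejotullag* is /g/ (a voiced consonant), it takes -oso, giving *vejotullagoso*.
The past-tense form *vejotullagoso*: final sound = /o/, a vowel → -po → *vejotullagosopo*.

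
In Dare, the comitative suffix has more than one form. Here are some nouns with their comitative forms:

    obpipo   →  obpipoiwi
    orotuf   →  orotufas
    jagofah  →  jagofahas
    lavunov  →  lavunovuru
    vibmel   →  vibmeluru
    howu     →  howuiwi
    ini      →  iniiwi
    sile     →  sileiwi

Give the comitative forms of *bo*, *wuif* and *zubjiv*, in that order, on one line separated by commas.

The pattern is voicing of the final sound: -as when the stem ends in a voiceless consonant (*orotuf*, *jagofah*); -uru when the stem ends in a voiced consonant (*lavunov*, *vibmel*); -iwi when the stem ends in a vowel (*obpipo*, *howu*, *ini*, *sile*).
*bo* — final sound /o/ (a vowel) → -iwi → *boiwi*.
*wuif* — final sound /f/ (a voiceless consonant) → -as → *wuifas*.
The final sound of *zubjiv* is /v/, which is a voiced consonant, so the suffix is -uru, giving *zubjivuru*.

boiwi, wuifas, zubjivuru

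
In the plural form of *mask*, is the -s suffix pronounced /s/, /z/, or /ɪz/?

The stem *mask* ends in a voiceless non-sibilant consonant.
The plural suffix surfaces as /ɪz/ after sibilants, /s/ after other voiceless consonants, and /z/ after other voiced sounds.
So the plural -s on *mask* is pronounced /s/.

/s/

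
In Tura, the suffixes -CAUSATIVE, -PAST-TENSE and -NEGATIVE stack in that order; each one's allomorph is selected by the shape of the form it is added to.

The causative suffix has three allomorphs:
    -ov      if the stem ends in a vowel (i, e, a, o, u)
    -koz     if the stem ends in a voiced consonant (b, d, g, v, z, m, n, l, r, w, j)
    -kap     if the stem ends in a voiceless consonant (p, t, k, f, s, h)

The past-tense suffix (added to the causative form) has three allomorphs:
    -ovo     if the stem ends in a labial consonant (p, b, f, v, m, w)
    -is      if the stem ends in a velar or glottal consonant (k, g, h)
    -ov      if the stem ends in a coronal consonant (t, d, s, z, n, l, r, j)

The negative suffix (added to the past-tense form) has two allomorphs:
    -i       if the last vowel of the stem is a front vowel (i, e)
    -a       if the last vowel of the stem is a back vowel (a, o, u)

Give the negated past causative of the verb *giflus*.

gifluskapovoa

*giflus* — final sound /s/ (a voiceless consonant) → -kap → *gifluskap*.
The causative form *gifluskap*: final consonant = /p/, labial → -ovo → *gifluskapovo*.
Since the last vowel of the past-tense form *gifluskapovo* is /o/ (a back vowel), it takes -a, giving *gifluskapovoa*.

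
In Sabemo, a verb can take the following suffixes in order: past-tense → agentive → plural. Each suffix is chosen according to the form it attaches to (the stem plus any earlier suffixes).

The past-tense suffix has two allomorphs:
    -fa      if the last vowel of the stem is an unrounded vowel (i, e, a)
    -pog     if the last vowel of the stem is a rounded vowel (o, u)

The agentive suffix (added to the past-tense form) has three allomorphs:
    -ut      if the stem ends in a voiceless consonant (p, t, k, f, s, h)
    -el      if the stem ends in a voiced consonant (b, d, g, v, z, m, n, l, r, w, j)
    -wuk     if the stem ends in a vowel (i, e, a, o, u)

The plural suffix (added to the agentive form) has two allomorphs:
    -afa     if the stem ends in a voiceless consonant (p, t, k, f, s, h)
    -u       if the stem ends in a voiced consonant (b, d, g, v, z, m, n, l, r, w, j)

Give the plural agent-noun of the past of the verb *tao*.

taopogelu

*tao* — last vowel /o/ (a rounded vowel) → -pog → *taopog*.
The past-tense form *taopog* — final sound /g/ (a voiced consonant) → -el → *taopogel*.
The final consonant of the agentive form *taopogel* is /l/, which is voiced, so the plural suffix is -u, giving *taopogelu*.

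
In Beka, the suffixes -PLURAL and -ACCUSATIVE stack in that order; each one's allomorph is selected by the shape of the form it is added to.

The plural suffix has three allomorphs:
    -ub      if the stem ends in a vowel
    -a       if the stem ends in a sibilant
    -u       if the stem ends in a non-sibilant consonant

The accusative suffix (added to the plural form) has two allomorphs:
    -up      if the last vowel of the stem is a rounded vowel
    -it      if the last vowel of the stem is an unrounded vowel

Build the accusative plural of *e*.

eubup

*e*: final sound = /e/, a vowel → -ub → *eub*.
The last vowel of the plural form *eub* is /u/, which is a rounded vowel, so the accusative suffix is -up, giving *eubup*.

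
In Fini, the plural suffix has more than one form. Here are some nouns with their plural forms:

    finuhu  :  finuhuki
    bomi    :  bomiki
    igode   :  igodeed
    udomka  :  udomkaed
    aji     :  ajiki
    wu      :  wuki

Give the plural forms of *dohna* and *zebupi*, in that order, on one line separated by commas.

dohnaed, zebupiki

The alternation tracks the last vowel of the stem — -ki when the last vowel of the stem is a high vowel (*finuhu*, *bomi*, *aji*, *wu*); -ed when the last vowel of the stem is a non-high vowel (*igode*, *udomka*).
Since the last vowel of *dohna* is /a/ (a non-high vowel), it takes -ed, giving *dohnaed*.
Since the last vowel of *zebupi* is /i/ (a high vowel), it takes -ki, giving *zebupiki*.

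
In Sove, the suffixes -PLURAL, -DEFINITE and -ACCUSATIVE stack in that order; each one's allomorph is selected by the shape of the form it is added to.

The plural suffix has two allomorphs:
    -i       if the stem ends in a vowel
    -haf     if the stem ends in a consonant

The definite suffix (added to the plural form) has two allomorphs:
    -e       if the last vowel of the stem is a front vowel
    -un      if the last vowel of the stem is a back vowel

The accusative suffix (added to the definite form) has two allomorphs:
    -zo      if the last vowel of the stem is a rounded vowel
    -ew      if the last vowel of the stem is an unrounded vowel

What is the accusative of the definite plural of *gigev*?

gigevhafunzo

Since the final sound of *gigev* is /v/ (a consonant), it takes -haf, giving *gigevhaf*.
The last vowel of the plural form *gigevhaf* is /a/, which is a back vowel, so the definite suffix is -un, giving *gigevhafun*.
Since the last vowel of the definite form *gigevhafun* is /u/ (a rounded vowel), it takes -zo, giving *gigevhafunzo*.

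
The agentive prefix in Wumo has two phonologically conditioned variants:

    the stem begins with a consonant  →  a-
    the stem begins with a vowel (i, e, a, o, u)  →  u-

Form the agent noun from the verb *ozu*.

uozu

The first sound of *ozu* is /o/, which is a vowel, so the prefix is u-, giving *uozu*.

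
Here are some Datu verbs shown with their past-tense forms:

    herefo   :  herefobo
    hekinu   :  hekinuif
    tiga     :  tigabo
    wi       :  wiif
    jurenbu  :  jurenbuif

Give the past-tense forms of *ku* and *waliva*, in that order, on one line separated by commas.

Looking at the last vowel of each stem: -if when the last vowel of the stem is a high vowel (*hekinu*, *wi*, *jurenbu*); -bo when the last vowel of the stem is a non-high vowel (*herefo*, *tiga*).
Since the last vowel of *ku* is /u/ (a high vowel), it takes -if, giving *kuif*.
*waliva* — last vowel /a/ (a non-high vowel) → -bo → *walivabo*.

kuif, walivabo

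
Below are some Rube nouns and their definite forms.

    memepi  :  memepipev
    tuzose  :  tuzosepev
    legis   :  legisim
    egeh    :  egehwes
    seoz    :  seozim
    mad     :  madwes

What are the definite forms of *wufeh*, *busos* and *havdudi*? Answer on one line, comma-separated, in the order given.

wufehwes, busosim, havdudipev

Looking at the final sound of each stem: -im when the stem ends in a sibilant (*legis*, *seoz*); -wes when the stem ends in a non-sibilant consonant (*egeh*, *mad*); -pev when the stem ends in a vowel (*memepi*, *tuzose*).
*wufeh*: final sound = /h/, a non-sibilant consonant → -wes → *wufehwes*.
Since the final sound of *busos* is /s/ (a sibilant), it takes -im, giving *busosim*.
Since the final sound of *havdudi* is /i/ (a vowel), it takes -pev, giving *havdudipev*.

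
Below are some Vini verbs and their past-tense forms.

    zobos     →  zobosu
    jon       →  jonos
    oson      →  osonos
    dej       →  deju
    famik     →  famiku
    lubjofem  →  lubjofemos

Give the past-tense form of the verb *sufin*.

sufinos

Looking at the final consonant of each stem: -os when the stem ends in a nasal (*jon*, *oson*, *lubjofem*); -u when the stem ends in a non-nasal consonant (*zobos*, *dej*, *famik*).
Since the final consonant of *sufin* is /n/ (a nasal), it takes -os, giving *sufinos*.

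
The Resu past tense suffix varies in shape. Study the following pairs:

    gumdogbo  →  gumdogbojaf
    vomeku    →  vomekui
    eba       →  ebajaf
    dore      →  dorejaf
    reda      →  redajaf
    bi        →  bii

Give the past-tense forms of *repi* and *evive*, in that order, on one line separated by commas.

Looking at the last vowel of each stem: -i when the last vowel of the stem is a high vowel (*vomeku*, *bi*); -jaf when the last vowel of the stem is a non-high vowel (*gumdogbo*, *eba*, *dore*, *reda*).
Since the last vowel of *repi* is /i/ (a high vowel), it takes -i, giving *repii*.
Since the last vowel of *evive* is /e/ (a non-high vowel), it takes -jaf, giving *evivejaf*.

repii, evivejaf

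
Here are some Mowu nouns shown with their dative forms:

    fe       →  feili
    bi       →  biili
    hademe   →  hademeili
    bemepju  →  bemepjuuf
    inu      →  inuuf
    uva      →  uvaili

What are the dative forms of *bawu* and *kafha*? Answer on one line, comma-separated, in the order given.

The suffix is conditioned by the last vowel: -uf when the last vowel of the stem is a rounded vowel (*bemepju*, *inu*); -ili when the last vowel of the stem is an unrounded vowel (*fe*, *bi*, *hademe*, *uva*).
*bawu* — last vowel /u/ (a rounded vowel) → -uf → *bawuuf*.
*kafha* — last vowel /a/ (an unrounded vowel) → -ili → *kafhaili*.

bawuuf, kafhaili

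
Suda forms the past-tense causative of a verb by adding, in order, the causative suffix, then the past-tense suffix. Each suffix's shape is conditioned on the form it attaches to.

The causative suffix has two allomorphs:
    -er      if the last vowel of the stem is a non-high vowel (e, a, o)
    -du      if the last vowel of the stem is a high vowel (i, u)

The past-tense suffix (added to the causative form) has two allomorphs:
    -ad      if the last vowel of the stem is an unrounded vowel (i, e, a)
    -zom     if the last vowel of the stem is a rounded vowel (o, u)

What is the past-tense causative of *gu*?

guduzom

The last vowel of *gu* is /u/, which is a high vowel, so the causative suffix is -du, giving *gudu*.
Since the last vowel of the causative form *gudu* is /u/ (a rounded vowel), it takes -zom, giving *guduzom*.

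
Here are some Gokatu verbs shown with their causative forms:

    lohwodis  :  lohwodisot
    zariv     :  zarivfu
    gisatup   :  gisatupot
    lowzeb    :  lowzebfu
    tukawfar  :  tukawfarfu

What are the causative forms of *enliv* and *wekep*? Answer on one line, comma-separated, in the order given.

Looking at the final consonant of each stem: -ot when the stem ends in a voiceless consonant (*lohwodis*, *gisatup*); -fu when the stem ends in a voiced consonant (*zariv*, *lowzeb*, *tukawfar*).
Since the final consonant of *enliv* is /v/ (voiced), it takes -fu, giving *enlivfu*.
Since the final consonant of *wekep* is /p/ (voiceless), it takes -ot, giving *wekepot*.

enlivfu, wekepot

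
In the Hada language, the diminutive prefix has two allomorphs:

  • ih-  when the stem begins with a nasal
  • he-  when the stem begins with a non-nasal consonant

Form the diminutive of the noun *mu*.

Since the first consonant of *mu* is /m/ (a nasal), it takes ih-, giving *ihmu*.

ihmu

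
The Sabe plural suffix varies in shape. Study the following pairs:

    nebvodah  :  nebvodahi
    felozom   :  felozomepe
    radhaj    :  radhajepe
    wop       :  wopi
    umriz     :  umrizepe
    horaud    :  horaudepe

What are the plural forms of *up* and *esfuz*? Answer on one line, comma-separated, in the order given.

upi, esfuzepe

Looking at the final consonant of each stem: -i when the stem ends in a voiceless consonant (*nebvodah*, *wop*); -epe when the stem ends in a voiced consonant (*felozom*, *radhaj*, *umriz*, *horaud*).
*up*: final consonant = /p/, voiceless → -i → *upi*.
Since the final consonant of *esfuz* is /z/ (voiced), it takes -epe, giving *esfuzepe*.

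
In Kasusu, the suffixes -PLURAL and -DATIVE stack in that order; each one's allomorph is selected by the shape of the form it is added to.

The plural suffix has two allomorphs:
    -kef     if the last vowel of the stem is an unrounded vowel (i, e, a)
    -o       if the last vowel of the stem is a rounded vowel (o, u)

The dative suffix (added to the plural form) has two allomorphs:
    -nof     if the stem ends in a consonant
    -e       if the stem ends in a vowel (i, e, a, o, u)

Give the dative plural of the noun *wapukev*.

Since the last vowel of *wapukev* is /e/ (an unrounded vowel), it takes -kef, giving *wapukevkef*.
The final sound of the plural form *wapukevkef* is /f/, which is a consonant, so the dative suffix is -nof, giving *wapukevkefnof*.

wapukevkefnof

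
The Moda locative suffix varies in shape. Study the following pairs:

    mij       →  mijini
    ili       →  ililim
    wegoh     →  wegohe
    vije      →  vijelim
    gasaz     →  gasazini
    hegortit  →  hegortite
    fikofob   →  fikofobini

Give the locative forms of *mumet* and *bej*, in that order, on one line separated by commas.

The suffix is conditioned by the final sound: -e when the stem ends in a voiceless consonant (*wegoh*, *hegortit*); -ini when the stem ends in a voiced consonant (*mij*, *gasaz*, *fikofob*); -lim when the stem ends in a vowel (*ili*, *vije*).
Since the final sound of *mumet* is /t/ (a voiceless consonant), it takes -e, giving *mumete*.
The final sound of *bej* is /j/, which is a voiced consonant, so the suffix is -ini, giving *bejini*.

mumete, bejini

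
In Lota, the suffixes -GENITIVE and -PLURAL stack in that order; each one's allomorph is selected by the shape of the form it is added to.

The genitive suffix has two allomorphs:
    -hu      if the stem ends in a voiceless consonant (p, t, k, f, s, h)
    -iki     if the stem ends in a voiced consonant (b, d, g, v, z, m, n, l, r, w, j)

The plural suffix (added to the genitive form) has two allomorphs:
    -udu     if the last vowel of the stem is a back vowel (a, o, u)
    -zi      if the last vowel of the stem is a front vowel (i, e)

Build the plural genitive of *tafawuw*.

tafawuwikizi

*tafawuw* — final consonant /w/ (voiced) → -iki → *tafawuwiki*.
The genitive form *tafawuwiki*: last vowel = /i/, a front vowel → -zi → *tafawuwikizi*.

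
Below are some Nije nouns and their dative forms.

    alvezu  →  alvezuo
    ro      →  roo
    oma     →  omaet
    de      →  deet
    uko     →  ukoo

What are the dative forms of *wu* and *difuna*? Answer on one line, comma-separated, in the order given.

wuo, difunaet

The alternation tracks the last vowel of the stem — -o when the last vowel of the stem is a rounded vowel (*alvezu*, *ro*, *uko*); -et when the last vowel of the stem is an unrounded vowel (*oma*, *de*).
*wu* — last vowel /u/ (a rounded vowel) → -o → *wuo*.
The last vowel of *difuna* is /a/, which is an unrounded vowel, so the suffix is -et, giving *difunaet*.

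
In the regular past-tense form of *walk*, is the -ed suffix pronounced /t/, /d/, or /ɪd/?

The stem *walk* ends in a voiceless consonant other than /t/.
The -ed suffix is realized as /ɪd/ after /t, d/; as /t/ after other voiceless consonants; and as /d/ after other voiced sounds.
So -ed on *walk* is pronounced /t/.

/t/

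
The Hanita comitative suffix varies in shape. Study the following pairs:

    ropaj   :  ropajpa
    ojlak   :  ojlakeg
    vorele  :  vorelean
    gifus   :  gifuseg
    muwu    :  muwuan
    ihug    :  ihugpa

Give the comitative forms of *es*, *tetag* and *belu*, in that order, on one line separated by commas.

Looking at the final sound of each stem: -eg when the stem ends in a voiceless consonant (*ojlak*, *gifus*); -pa when the stem ends in a voiced consonant (*ropaj*, *ihug*); -an when the stem ends in a vowel (*vorele*, *muwu*).
Since the final sound of *es* is /s/ (a voiceless consonant), it takes -eg, giving *eseg*.
Since the final sound of *tetag* is /g/ (a voiced consonant), it takes -pa, giving *tetagpa*.
*belu* — final sound /u/ (a vowel) → -an → *beluan*.

eseg, tetagpa, beluan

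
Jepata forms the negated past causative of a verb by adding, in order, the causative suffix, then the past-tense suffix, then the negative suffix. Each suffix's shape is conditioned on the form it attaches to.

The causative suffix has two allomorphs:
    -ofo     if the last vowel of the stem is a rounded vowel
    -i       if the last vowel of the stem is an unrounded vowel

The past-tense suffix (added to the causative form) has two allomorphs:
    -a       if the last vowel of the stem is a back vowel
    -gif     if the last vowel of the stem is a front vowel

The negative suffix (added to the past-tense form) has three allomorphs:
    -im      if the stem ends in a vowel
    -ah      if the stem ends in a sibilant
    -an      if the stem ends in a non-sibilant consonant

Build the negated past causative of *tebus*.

tebusofoaim

*tebus* — last vowel /u/ (a rounded vowel) → -ofo → *tebusofo*.
The last vowel of the causative form *tebusofo* is /o/, which is a back vowel, so the past-tense suffix is -a, giving *tebusofoa*.
The past-tense form *tebusofoa* — final sound /a/ (a vowel) → -im → *tebusofoaim*.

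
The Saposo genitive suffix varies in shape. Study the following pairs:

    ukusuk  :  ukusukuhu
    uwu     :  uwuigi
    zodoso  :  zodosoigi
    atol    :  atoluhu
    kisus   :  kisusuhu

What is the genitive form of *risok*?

Looking at the final sound of each stem: -uhu when the stem ends in a consonant (*ukusuk*, *atol*, *kisus*); -igi when the stem ends in a vowel (*uwu*, *zodoso*).
The final sound of *risok* is /k/, which is a consonant, so the suffix is -uhu, giving *risokuhu*.

risokuhu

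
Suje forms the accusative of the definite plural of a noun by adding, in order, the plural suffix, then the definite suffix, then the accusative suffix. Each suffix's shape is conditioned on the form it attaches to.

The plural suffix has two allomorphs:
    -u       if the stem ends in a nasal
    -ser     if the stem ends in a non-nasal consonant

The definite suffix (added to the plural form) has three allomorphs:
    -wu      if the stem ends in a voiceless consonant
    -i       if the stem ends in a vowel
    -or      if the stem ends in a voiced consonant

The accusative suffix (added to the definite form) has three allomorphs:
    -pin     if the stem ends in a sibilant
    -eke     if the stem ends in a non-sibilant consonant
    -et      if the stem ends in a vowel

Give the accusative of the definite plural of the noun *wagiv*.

wagivseroreke

The final consonant of *wagiv* is /v/, which is non-nasal, so the plural suffix is -ser, giving *wagivser*.
The plural form *wagivser* — final sound /r/ (a voiced consonant) → -or → *wagivseror*.
The definite form *wagivseror*: final sound = /r/, a non-sibilant consonant → -eke → *wagivseroreke*.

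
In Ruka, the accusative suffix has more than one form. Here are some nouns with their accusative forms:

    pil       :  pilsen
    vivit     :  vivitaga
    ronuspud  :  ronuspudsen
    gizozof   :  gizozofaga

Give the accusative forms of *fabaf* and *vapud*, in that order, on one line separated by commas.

fabafaga, vapudsen

The pattern is voicing of the final consonant: -aga when the stem ends in a voiceless consonant (*vivit*, *gizozof*); -sen when the stem ends in a voiced consonant (*pil*, *ronuspud*).
Since the final consonant of *fabaf* is /f/ (voiceless), it takes -aga, giving *fabafaga*.
Since the final consonant of *vapud* is /d/ (voiced), it takes -sen, giving *vapudsen*.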